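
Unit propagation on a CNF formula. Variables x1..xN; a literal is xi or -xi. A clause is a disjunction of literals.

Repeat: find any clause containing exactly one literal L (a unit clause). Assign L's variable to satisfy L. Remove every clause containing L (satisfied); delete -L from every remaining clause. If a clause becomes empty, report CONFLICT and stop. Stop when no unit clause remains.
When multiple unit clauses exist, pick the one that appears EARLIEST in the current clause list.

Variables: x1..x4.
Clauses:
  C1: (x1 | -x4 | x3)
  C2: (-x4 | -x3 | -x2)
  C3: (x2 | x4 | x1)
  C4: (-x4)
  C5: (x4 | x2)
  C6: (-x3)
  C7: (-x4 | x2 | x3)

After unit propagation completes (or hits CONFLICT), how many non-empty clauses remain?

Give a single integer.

Answer: 0

Derivation:
unit clause [-4] forces x4=F; simplify:
  drop 4 from [2, 4, 1] -> [2, 1]
  drop 4 from [4, 2] -> [2]
  satisfied 4 clause(s); 3 remain; assigned so far: [4]
unit clause [2] forces x2=T; simplify:
  satisfied 2 clause(s); 1 remain; assigned so far: [2, 4]
unit clause [-3] forces x3=F; simplify:
  satisfied 1 clause(s); 0 remain; assigned so far: [2, 3, 4]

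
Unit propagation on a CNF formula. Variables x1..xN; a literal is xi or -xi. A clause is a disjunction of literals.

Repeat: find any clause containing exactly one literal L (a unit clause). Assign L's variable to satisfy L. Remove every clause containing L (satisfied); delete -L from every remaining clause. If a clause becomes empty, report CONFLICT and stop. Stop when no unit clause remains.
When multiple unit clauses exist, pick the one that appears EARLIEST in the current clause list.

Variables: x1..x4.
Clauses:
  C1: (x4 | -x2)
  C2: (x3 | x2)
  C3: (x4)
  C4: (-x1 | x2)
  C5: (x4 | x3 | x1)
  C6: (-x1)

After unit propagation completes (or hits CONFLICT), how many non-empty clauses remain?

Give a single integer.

Answer: 1

Derivation:
unit clause [4] forces x4=T; simplify:
  satisfied 3 clause(s); 3 remain; assigned so far: [4]
unit clause [-1] forces x1=F; simplify:
  satisfied 2 clause(s); 1 remain; assigned so far: [1, 4]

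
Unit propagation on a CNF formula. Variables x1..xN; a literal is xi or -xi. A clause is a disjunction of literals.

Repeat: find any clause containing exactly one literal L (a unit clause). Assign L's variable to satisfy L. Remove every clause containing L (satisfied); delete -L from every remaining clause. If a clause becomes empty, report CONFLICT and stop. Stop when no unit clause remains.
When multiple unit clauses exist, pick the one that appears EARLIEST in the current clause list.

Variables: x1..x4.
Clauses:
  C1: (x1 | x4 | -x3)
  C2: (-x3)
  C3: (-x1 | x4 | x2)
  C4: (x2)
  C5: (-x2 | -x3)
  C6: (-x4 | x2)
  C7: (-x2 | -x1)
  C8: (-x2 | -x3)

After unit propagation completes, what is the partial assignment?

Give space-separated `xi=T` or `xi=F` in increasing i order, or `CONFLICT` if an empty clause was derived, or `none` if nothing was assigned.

Answer: x1=F x2=T x3=F

Derivation:
unit clause [-3] forces x3=F; simplify:
  satisfied 4 clause(s); 4 remain; assigned so far: [3]
unit clause [2] forces x2=T; simplify:
  drop -2 from [-2, -1] -> [-1]
  satisfied 3 clause(s); 1 remain; assigned so far: [2, 3]
unit clause [-1] forces x1=F; simplify:
  satisfied 1 clause(s); 0 remain; assigned so far: [1, 2, 3]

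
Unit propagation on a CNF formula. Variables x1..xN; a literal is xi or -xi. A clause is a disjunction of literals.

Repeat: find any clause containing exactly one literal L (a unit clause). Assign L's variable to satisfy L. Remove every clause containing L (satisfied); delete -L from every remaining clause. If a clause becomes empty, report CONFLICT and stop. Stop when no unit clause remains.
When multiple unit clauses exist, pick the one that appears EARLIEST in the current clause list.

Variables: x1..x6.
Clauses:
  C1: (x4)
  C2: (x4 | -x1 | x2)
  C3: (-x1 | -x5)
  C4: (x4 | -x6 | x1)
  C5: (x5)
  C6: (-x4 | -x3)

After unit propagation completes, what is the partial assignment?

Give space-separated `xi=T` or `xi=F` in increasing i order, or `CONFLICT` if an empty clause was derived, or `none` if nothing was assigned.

unit clause [4] forces x4=T; simplify:
  drop -4 from [-4, -3] -> [-3]
  satisfied 3 clause(s); 3 remain; assigned so far: [4]
unit clause [5] forces x5=T; simplify:
  drop -5 from [-1, -5] -> [-1]
  satisfied 1 clause(s); 2 remain; assigned so far: [4, 5]
unit clause [-1] forces x1=F; simplify:
  satisfied 1 clause(s); 1 remain; assigned so far: [1, 4, 5]
unit clause [-3] forces x3=F; simplify:
  satisfied 1 clause(s); 0 remain; assigned so far: [1, 3, 4, 5]

Answer: x1=F x3=F x4=T x5=T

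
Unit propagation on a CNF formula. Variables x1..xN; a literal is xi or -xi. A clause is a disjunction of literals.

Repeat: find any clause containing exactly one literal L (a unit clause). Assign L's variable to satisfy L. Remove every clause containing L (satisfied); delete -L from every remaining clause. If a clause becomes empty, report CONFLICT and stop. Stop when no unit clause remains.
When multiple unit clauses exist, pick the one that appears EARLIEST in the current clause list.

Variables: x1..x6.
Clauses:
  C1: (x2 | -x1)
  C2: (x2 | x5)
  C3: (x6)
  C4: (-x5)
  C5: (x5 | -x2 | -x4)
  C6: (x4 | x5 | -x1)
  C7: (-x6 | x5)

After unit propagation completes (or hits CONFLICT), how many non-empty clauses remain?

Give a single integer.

unit clause [6] forces x6=T; simplify:
  drop -6 from [-6, 5] -> [5]
  satisfied 1 clause(s); 6 remain; assigned so far: [6]
unit clause [-5] forces x5=F; simplify:
  drop 5 from [2, 5] -> [2]
  drop 5 from [5, -2, -4] -> [-2, -4]
  drop 5 from [4, 5, -1] -> [4, -1]
  drop 5 from [5] -> [] (empty!)
  satisfied 1 clause(s); 5 remain; assigned so far: [5, 6]
CONFLICT (empty clause)

Answer: 4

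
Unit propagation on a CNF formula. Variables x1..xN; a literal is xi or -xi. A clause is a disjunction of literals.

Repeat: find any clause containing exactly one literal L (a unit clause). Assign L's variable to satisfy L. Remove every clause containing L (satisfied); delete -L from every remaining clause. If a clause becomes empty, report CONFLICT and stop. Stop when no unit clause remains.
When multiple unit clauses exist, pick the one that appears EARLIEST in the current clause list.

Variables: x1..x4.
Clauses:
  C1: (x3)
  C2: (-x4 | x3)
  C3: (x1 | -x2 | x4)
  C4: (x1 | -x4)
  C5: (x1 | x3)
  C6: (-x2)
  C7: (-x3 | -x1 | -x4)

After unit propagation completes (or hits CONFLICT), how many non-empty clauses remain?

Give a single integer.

Answer: 2

Derivation:
unit clause [3] forces x3=T; simplify:
  drop -3 from [-3, -1, -4] -> [-1, -4]
  satisfied 3 clause(s); 4 remain; assigned so far: [3]
unit clause [-2] forces x2=F; simplify:
  satisfied 2 clause(s); 2 remain; assigned so far: [2, 3]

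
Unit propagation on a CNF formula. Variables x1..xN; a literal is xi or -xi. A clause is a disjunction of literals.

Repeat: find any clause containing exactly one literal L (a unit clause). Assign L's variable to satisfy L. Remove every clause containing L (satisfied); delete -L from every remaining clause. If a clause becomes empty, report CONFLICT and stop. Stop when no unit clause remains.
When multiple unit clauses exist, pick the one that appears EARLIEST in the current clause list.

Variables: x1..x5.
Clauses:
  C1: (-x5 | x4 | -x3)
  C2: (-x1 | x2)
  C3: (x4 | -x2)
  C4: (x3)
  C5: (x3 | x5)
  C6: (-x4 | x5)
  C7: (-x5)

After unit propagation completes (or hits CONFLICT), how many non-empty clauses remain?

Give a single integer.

Answer: 0

Derivation:
unit clause [3] forces x3=T; simplify:
  drop -3 from [-5, 4, -3] -> [-5, 4]
  satisfied 2 clause(s); 5 remain; assigned so far: [3]
unit clause [-5] forces x5=F; simplify:
  drop 5 from [-4, 5] -> [-4]
  satisfied 2 clause(s); 3 remain; assigned so far: [3, 5]
unit clause [-4] forces x4=F; simplify:
  drop 4 from [4, -2] -> [-2]
  satisfied 1 clause(s); 2 remain; assigned so far: [3, 4, 5]
unit clause [-2] forces x2=F; simplify:
  drop 2 from [-1, 2] -> [-1]
  satisfied 1 clause(s); 1 remain; assigned so far: [2, 3, 4, 5]
unit clause [-1] forces x1=F; simplify:
  satisfied 1 clause(s); 0 remain; assigned so far: [1, 2, 3, 4, 5]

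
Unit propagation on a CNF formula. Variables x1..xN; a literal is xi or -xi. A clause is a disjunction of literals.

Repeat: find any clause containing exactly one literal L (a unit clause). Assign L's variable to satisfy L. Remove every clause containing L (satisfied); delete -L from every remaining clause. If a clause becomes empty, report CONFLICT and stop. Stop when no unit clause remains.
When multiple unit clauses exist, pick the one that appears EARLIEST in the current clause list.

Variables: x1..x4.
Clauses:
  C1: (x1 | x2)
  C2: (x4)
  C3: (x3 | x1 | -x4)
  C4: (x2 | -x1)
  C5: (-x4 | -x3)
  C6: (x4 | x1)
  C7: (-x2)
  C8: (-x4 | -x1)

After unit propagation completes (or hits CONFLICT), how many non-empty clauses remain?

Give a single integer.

Answer: 2

Derivation:
unit clause [4] forces x4=T; simplify:
  drop -4 from [3, 1, -4] -> [3, 1]
  drop -4 from [-4, -3] -> [-3]
  drop -4 from [-4, -1] -> [-1]
  satisfied 2 clause(s); 6 remain; assigned so far: [4]
unit clause [-3] forces x3=F; simplify:
  drop 3 from [3, 1] -> [1]
  satisfied 1 clause(s); 5 remain; assigned so far: [3, 4]
unit clause [1] forces x1=T; simplify:
  drop -1 from [2, -1] -> [2]
  drop -1 from [-1] -> [] (empty!)
  satisfied 2 clause(s); 3 remain; assigned so far: [1, 3, 4]
CONFLICT (empty clause)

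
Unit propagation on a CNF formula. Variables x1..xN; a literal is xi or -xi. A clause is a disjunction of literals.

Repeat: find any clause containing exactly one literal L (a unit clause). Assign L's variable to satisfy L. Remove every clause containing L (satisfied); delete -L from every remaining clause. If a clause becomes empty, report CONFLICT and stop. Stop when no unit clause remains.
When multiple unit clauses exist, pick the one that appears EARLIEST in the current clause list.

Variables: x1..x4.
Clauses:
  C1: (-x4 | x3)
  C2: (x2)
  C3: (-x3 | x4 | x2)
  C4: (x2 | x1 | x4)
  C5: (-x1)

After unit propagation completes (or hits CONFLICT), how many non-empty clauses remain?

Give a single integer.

Answer: 1

Derivation:
unit clause [2] forces x2=T; simplify:
  satisfied 3 clause(s); 2 remain; assigned so far: [2]
unit clause [-1] forces x1=F; simplify:
  satisfied 1 clause(s); 1 remain; assigned so far: [1, 2]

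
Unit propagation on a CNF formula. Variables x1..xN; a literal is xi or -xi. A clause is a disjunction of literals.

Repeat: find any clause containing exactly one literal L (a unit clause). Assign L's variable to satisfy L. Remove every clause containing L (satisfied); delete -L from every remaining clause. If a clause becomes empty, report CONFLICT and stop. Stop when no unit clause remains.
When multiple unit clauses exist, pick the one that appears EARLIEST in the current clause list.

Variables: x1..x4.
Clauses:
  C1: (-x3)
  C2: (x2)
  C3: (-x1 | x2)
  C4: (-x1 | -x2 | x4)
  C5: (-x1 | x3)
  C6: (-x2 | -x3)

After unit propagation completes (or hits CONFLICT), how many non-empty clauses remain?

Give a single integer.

unit clause [-3] forces x3=F; simplify:
  drop 3 from [-1, 3] -> [-1]
  satisfied 2 clause(s); 4 remain; assigned so far: [3]
unit clause [2] forces x2=T; simplify:
  drop -2 from [-1, -2, 4] -> [-1, 4]
  satisfied 2 clause(s); 2 remain; assigned so far: [2, 3]
unit clause [-1] forces x1=F; simplify:
  satisfied 2 clause(s); 0 remain; assigned so far: [1, 2, 3]

Answer: 0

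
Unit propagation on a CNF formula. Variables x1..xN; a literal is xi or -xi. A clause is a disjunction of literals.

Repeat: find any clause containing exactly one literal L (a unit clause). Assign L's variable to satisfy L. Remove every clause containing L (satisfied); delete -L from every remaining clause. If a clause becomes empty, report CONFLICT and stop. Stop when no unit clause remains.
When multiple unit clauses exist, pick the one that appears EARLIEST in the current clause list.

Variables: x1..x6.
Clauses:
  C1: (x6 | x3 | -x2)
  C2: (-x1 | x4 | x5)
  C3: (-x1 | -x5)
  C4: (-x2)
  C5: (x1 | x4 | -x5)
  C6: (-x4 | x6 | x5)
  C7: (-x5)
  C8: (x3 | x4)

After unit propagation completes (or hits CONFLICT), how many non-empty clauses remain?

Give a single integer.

Answer: 3

Derivation:
unit clause [-2] forces x2=F; simplify:
  satisfied 2 clause(s); 6 remain; assigned so far: [2]
unit clause [-5] forces x5=F; simplify:
  drop 5 from [-1, 4, 5] -> [-1, 4]
  drop 5 from [-4, 6, 5] -> [-4, 6]
  satisfied 3 clause(s); 3 remain; assigned so far: [2, 5]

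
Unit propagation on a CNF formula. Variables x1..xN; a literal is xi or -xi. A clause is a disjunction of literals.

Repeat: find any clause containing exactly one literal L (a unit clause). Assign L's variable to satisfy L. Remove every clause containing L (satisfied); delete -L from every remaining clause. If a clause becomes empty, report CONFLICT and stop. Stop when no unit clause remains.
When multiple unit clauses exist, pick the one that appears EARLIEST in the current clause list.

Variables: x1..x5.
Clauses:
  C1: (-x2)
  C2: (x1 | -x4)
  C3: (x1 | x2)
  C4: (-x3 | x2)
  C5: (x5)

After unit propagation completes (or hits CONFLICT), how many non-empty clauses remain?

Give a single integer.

unit clause [-2] forces x2=F; simplify:
  drop 2 from [1, 2] -> [1]
  drop 2 from [-3, 2] -> [-3]
  satisfied 1 clause(s); 4 remain; assigned so far: [2]
unit clause [1] forces x1=T; simplify:
  satisfied 2 clause(s); 2 remain; assigned so far: [1, 2]
unit clause [-3] forces x3=F; simplify:
  satisfied 1 clause(s); 1 remain; assigned so far: [1, 2, 3]
unit clause [5] forces x5=T; simplify:
  satisfied 1 clause(s); 0 remain; assigned so far: [1, 2, 3, 5]

Answer: 0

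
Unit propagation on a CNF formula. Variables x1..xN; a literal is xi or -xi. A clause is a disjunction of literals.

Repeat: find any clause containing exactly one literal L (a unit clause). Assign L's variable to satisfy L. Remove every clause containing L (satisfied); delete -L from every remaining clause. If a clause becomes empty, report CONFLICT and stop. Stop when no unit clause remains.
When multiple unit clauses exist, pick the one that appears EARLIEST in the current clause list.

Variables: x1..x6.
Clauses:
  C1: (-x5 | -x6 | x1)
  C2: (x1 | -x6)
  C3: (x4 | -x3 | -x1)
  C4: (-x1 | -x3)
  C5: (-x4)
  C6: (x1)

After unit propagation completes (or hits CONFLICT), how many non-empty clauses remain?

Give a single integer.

unit clause [-4] forces x4=F; simplify:
  drop 4 from [4, -3, -1] -> [-3, -1]
  satisfied 1 clause(s); 5 remain; assigned so far: [4]
unit clause [1] forces x1=T; simplify:
  drop -1 from [-3, -1] -> [-3]
  drop -1 from [-1, -3] -> [-3]
  satisfied 3 clause(s); 2 remain; assigned so far: [1, 4]
unit clause [-3] forces x3=F; simplify:
  satisfied 2 clause(s); 0 remain; assigned so far: [1, 3, 4]

Answer: 0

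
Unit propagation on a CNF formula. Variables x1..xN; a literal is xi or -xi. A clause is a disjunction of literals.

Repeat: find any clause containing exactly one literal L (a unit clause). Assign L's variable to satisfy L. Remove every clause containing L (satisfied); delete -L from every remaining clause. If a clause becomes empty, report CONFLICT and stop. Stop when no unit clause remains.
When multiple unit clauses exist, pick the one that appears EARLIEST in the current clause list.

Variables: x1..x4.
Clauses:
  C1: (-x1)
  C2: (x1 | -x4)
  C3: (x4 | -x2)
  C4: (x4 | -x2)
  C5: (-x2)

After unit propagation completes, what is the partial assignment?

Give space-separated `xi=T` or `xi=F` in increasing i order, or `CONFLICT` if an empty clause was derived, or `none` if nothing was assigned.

Answer: x1=F x2=F x4=F

Derivation:
unit clause [-1] forces x1=F; simplify:
  drop 1 from [1, -4] -> [-4]
  satisfied 1 clause(s); 4 remain; assigned so far: [1]
unit clause [-4] forces x4=F; simplify:
  drop 4 from [4, -2] -> [-2]
  drop 4 from [4, -2] -> [-2]
  satisfied 1 clause(s); 3 remain; assigned so far: [1, 4]
unit clause [-2] forces x2=F; simplify:
  satisfied 3 clause(s); 0 remain; assigned so far: [1, 2, 4]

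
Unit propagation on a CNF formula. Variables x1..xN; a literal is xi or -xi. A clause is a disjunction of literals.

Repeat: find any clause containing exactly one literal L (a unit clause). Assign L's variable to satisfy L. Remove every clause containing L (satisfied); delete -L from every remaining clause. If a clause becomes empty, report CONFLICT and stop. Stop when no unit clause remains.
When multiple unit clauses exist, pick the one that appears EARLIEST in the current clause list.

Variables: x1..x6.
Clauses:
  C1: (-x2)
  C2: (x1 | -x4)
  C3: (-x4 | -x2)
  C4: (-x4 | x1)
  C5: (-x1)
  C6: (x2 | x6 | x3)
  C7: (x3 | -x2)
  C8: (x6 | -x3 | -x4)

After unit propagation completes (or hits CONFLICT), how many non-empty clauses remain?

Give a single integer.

unit clause [-2] forces x2=F; simplify:
  drop 2 from [2, 6, 3] -> [6, 3]
  satisfied 3 clause(s); 5 remain; assigned so far: [2]
unit clause [-1] forces x1=F; simplify:
  drop 1 from [1, -4] -> [-4]
  drop 1 from [-4, 1] -> [-4]
  satisfied 1 clause(s); 4 remain; assigned so far: [1, 2]
unit clause [-4] forces x4=F; simplify:
  satisfied 3 clause(s); 1 remain; assigned so far: [1, 2, 4]

Answer: 1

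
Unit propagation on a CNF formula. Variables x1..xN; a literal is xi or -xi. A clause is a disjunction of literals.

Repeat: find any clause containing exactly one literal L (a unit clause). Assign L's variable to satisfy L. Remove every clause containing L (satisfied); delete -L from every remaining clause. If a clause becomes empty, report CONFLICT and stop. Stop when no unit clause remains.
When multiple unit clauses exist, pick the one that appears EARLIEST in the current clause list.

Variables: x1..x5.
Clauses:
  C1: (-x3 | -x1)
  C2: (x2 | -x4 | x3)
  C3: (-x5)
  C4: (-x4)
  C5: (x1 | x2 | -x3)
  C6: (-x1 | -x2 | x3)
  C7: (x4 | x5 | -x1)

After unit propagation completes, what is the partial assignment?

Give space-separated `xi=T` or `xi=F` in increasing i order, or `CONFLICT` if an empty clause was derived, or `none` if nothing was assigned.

unit clause [-5] forces x5=F; simplify:
  drop 5 from [4, 5, -1] -> [4, -1]
  satisfied 1 clause(s); 6 remain; assigned so far: [5]
unit clause [-4] forces x4=F; simplify:
  drop 4 from [4, -1] -> [-1]
  satisfied 2 clause(s); 4 remain; assigned so far: [4, 5]
unit clause [-1] forces x1=F; simplify:
  drop 1 from [1, 2, -3] -> [2, -3]
  satisfied 3 clause(s); 1 remain; assigned so far: [1, 4, 5]

Answer: x1=F x4=F x5=F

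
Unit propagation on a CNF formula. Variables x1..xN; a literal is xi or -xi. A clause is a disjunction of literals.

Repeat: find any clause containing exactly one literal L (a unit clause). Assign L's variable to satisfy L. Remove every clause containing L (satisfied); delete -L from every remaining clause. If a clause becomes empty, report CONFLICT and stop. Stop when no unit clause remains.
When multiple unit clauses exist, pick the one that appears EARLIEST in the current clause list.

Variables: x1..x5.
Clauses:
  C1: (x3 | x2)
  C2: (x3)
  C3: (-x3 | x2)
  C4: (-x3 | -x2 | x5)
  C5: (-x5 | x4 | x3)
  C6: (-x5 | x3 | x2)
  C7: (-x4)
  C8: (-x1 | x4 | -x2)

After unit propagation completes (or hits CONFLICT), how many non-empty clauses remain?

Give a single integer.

unit clause [3] forces x3=T; simplify:
  drop -3 from [-3, 2] -> [2]
  drop -3 from [-3, -2, 5] -> [-2, 5]
  satisfied 4 clause(s); 4 remain; assigned so far: [3]
unit clause [2] forces x2=T; simplify:
  drop -2 from [-2, 5] -> [5]
  drop -2 from [-1, 4, -2] -> [-1, 4]
  satisfied 1 clause(s); 3 remain; assigned so far: [2, 3]
unit clause [5] forces x5=T; simplify:
  satisfied 1 clause(s); 2 remain; assigned so far: [2, 3, 5]
unit clause [-4] forces x4=F; simplify:
  drop 4 from [-1, 4] -> [-1]
  satisfied 1 clause(s); 1 remain; assigned so far: [2, 3, 4, 5]
unit clause [-1] forces x1=F; simplify:
  satisfied 1 clause(s); 0 remain; assigned so far: [1, 2, 3, 4, 5]

Answer: 0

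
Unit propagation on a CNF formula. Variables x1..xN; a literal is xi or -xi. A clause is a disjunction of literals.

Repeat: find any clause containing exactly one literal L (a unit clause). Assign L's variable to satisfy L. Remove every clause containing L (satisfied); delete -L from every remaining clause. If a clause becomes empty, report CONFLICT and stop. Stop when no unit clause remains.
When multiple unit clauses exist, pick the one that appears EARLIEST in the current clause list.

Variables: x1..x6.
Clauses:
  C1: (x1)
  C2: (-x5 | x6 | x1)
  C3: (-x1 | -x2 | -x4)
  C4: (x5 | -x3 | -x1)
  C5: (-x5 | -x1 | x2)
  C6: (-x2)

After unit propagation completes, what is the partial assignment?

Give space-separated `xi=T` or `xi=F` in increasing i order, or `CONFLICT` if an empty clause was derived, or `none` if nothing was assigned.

Answer: x1=T x2=F x3=F x5=F

Derivation:
unit clause [1] forces x1=T; simplify:
  drop -1 from [-1, -2, -4] -> [-2, -4]
  drop -1 from [5, -3, -1] -> [5, -3]
  drop -1 from [-5, -1, 2] -> [-5, 2]
  satisfied 2 clause(s); 4 remain; assigned so far: [1]
unit clause [-2] forces x2=F; simplify:
  drop 2 from [-5, 2] -> [-5]
  satisfied 2 clause(s); 2 remain; assigned so far: [1, 2]
unit clause [-5] forces x5=F; simplify:
  drop 5 from [5, -3] -> [-3]
  satisfied 1 clause(s); 1 remain; assigned so far: [1, 2, 5]
unit clause [-3] forces x3=F; simplify:
  satisfied 1 clause(s); 0 remain; assigned so far: [1, 2, 3, 5]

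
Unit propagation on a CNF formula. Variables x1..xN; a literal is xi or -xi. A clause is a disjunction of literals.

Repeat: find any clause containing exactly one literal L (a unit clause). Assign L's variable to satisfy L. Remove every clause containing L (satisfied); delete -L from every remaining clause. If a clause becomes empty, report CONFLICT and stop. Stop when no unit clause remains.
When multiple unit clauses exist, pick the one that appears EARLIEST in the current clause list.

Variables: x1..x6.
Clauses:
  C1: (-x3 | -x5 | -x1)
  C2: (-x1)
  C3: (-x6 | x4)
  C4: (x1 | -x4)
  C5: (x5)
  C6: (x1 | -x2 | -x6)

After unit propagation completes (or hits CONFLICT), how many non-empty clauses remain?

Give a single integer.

unit clause [-1] forces x1=F; simplify:
  drop 1 from [1, -4] -> [-4]
  drop 1 from [1, -2, -6] -> [-2, -6]
  satisfied 2 clause(s); 4 remain; assigned so far: [1]
unit clause [-4] forces x4=F; simplify:
  drop 4 from [-6, 4] -> [-6]
  satisfied 1 clause(s); 3 remain; assigned so far: [1, 4]
unit clause [-6] forces x6=F; simplify:
  satisfied 2 clause(s); 1 remain; assigned so far: [1, 4, 6]
unit clause [5] forces x5=T; simplify:
  satisfied 1 clause(s); 0 remain; assigned so far: [1, 4, 5, 6]

Answer: 0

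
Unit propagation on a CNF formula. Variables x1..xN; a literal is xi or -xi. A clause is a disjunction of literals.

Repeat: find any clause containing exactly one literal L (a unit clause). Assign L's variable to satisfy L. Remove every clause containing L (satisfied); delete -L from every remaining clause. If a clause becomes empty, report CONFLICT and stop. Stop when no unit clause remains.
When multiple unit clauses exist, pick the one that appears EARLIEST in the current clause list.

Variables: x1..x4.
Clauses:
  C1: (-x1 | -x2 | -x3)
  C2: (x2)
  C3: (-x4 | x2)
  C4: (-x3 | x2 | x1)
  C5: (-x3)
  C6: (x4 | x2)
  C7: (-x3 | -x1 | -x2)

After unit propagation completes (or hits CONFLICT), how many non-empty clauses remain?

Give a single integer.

unit clause [2] forces x2=T; simplify:
  drop -2 from [-1, -2, -3] -> [-1, -3]
  drop -2 from [-3, -1, -2] -> [-3, -1]
  satisfied 4 clause(s); 3 remain; assigned so far: [2]
unit clause [-3] forces x3=F; simplify:
  satisfied 3 clause(s); 0 remain; assigned so far: [2, 3]

Answer: 0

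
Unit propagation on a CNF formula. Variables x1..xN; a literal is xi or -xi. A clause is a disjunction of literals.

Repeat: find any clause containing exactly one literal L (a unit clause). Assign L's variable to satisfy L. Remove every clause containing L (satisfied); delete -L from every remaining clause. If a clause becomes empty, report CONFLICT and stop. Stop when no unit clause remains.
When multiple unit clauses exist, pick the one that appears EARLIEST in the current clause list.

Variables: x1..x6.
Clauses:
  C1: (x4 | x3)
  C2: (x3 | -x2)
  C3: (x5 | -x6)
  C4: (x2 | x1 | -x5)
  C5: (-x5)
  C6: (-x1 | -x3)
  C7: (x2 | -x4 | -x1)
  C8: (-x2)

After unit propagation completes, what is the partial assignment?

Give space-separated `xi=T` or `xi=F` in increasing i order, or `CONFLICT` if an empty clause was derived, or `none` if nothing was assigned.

unit clause [-5] forces x5=F; simplify:
  drop 5 from [5, -6] -> [-6]
  satisfied 2 clause(s); 6 remain; assigned so far: [5]
unit clause [-6] forces x6=F; simplify:
  satisfied 1 clause(s); 5 remain; assigned so far: [5, 6]
unit clause [-2] forces x2=F; simplify:
  drop 2 from [2, -4, -1] -> [-4, -1]
  satisfied 2 clause(s); 3 remain; assigned so far: [2, 5, 6]

Answer: x2=F x5=F x6=F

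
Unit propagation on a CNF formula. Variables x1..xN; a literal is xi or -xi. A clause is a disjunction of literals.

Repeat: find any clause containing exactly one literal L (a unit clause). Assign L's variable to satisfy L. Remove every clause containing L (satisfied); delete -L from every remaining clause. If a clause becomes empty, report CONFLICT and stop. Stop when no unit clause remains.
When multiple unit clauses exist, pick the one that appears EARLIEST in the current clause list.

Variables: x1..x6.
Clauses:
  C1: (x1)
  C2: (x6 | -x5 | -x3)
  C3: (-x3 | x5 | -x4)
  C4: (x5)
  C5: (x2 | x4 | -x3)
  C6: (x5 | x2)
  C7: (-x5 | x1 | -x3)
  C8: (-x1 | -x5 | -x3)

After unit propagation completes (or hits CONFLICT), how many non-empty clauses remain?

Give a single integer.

unit clause [1] forces x1=T; simplify:
  drop -1 from [-1, -5, -3] -> [-5, -3]
  satisfied 2 clause(s); 6 remain; assigned so far: [1]
unit clause [5] forces x5=T; simplify:
  drop -5 from [6, -5, -3] -> [6, -3]
  drop -5 from [-5, -3] -> [-3]
  satisfied 3 clause(s); 3 remain; assigned so far: [1, 5]
unit clause [-3] forces x3=F; simplify:
  satisfied 3 clause(s); 0 remain; assigned so far: [1, 3, 5]

Answer: 0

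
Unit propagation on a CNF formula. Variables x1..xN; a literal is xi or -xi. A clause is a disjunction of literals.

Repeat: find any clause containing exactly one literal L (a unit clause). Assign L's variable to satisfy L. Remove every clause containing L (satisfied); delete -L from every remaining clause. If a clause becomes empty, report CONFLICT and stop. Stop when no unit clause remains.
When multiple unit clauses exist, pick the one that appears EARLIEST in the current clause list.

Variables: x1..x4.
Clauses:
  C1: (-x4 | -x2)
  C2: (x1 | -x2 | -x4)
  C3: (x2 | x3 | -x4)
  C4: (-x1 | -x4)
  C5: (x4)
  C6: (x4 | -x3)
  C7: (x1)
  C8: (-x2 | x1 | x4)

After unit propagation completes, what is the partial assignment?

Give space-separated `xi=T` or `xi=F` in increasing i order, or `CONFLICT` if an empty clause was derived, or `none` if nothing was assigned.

Answer: CONFLICT

Derivation:
unit clause [4] forces x4=T; simplify:
  drop -4 from [-4, -2] -> [-2]
  drop -4 from [1, -2, -4] -> [1, -2]
  drop -4 from [2, 3, -4] -> [2, 3]
  drop -4 from [-1, -4] -> [-1]
  satisfied 3 clause(s); 5 remain; assigned so far: [4]
unit clause [-2] forces x2=F; simplify:
  drop 2 from [2, 3] -> [3]
  satisfied 2 clause(s); 3 remain; assigned so far: [2, 4]
unit clause [3] forces x3=T; simplify:
  satisfied 1 clause(s); 2 remain; assigned so far: [2, 3, 4]
unit clause [-1] forces x1=F; simplify:
  drop 1 from [1] -> [] (empty!)
  satisfied 1 clause(s); 1 remain; assigned so far: [1, 2, 3, 4]
CONFLICT (empty clause)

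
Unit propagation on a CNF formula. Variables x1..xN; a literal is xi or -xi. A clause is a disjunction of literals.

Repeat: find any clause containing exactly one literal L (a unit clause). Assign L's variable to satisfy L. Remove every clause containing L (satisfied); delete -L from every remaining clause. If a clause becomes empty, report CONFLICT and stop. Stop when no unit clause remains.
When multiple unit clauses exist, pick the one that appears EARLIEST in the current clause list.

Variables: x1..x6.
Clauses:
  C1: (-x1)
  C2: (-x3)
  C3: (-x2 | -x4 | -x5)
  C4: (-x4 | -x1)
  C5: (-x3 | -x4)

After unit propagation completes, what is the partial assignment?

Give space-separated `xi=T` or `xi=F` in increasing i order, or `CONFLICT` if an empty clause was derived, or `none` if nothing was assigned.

unit clause [-1] forces x1=F; simplify:
  satisfied 2 clause(s); 3 remain; assigned so far: [1]
unit clause [-3] forces x3=F; simplify:
  satisfied 2 clause(s); 1 remain; assigned so far: [1, 3]

Answer: x1=F x3=F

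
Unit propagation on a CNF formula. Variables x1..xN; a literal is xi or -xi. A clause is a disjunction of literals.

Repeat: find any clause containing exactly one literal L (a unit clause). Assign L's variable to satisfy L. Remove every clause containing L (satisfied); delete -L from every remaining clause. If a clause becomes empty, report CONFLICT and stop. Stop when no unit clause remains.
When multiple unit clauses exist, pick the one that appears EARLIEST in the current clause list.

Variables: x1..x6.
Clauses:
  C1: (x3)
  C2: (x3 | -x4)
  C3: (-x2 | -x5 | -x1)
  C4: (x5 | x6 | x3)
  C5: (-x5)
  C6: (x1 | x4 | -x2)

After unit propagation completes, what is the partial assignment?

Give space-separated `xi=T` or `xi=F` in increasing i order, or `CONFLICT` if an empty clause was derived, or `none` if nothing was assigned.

unit clause [3] forces x3=T; simplify:
  satisfied 3 clause(s); 3 remain; assigned so far: [3]
unit clause [-5] forces x5=F; simplify:
  satisfied 2 clause(s); 1 remain; assigned so far: [3, 5]

Answer: x3=T x5=F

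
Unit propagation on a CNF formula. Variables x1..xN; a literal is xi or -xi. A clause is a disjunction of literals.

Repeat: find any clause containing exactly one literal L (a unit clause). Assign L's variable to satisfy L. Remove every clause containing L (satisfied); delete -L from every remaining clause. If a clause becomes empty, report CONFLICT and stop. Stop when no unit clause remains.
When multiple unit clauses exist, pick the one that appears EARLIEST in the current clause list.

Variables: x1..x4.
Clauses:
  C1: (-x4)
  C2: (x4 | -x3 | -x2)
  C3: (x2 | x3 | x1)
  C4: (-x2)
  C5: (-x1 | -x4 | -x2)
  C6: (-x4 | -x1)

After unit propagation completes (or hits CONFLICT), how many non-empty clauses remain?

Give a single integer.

Answer: 1

Derivation:
unit clause [-4] forces x4=F; simplify:
  drop 4 from [4, -3, -2] -> [-3, -2]
  satisfied 3 clause(s); 3 remain; assigned so far: [4]
unit clause [-2] forces x2=F; simplify:
  drop 2 from [2, 3, 1] -> [3, 1]
  satisfied 2 clause(s); 1 remain; assigned so far: [2, 4]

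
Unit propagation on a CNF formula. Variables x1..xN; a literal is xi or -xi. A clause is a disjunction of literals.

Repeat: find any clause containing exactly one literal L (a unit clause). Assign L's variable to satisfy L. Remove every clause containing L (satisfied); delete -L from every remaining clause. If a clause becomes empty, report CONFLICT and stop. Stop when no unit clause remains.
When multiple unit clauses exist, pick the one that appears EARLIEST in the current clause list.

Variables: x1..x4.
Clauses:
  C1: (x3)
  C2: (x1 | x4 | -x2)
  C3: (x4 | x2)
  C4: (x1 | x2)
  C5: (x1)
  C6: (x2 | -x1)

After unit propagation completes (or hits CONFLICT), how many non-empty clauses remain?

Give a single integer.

Answer: 0

Derivation:
unit clause [3] forces x3=T; simplify:
  satisfied 1 clause(s); 5 remain; assigned so far: [3]
unit clause [1] forces x1=T; simplify:
  drop -1 from [2, -1] -> [2]
  satisfied 3 clause(s); 2 remain; assigned so far: [1, 3]
unit clause [2] forces x2=T; simplify:
  satisfied 2 clause(s); 0 remain; assigned so far: [1, 2, 3]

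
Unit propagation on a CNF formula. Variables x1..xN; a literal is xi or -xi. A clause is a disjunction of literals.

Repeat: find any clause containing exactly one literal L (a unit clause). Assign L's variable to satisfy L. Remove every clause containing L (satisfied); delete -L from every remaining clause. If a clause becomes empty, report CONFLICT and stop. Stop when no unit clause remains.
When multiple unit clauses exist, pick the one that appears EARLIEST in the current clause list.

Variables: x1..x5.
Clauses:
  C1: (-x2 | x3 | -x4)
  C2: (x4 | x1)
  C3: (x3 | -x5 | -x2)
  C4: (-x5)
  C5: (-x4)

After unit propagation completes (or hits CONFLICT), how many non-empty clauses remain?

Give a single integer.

unit clause [-5] forces x5=F; simplify:
  satisfied 2 clause(s); 3 remain; assigned so far: [5]
unit clause [-4] forces x4=F; simplify:
  drop 4 from [4, 1] -> [1]
  satisfied 2 clause(s); 1 remain; assigned so far: [4, 5]
unit clause [1] forces x1=T; simplify:
  satisfied 1 clause(s); 0 remain; assigned so far: [1, 4, 5]

Answer: 0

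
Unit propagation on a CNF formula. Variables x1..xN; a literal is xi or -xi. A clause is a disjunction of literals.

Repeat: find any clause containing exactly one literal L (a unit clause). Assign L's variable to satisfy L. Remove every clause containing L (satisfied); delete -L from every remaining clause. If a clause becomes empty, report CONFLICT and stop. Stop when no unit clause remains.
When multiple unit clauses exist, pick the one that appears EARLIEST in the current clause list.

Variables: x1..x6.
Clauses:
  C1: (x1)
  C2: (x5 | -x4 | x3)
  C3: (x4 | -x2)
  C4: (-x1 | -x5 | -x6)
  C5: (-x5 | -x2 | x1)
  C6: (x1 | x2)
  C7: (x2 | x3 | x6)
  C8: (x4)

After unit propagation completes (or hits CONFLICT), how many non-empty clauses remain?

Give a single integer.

Answer: 3

Derivation:
unit clause [1] forces x1=T; simplify:
  drop -1 from [-1, -5, -6] -> [-5, -6]
  satisfied 3 clause(s); 5 remain; assigned so far: [1]
unit clause [4] forces x4=T; simplify:
  drop -4 from [5, -4, 3] -> [5, 3]
  satisfied 2 clause(s); 3 remain; assigned so far: [1, 4]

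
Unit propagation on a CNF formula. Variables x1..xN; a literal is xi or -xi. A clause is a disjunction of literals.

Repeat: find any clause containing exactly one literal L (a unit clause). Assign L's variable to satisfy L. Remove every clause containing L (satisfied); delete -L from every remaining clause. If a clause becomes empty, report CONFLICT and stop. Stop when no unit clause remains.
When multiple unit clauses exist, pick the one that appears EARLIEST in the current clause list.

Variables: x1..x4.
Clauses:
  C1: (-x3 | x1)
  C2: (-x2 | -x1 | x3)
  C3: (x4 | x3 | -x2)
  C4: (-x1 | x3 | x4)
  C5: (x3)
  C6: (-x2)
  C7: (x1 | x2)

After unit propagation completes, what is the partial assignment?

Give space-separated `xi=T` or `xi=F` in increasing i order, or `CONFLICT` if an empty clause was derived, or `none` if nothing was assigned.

Answer: x1=T x2=F x3=T

Derivation:
unit clause [3] forces x3=T; simplify:
  drop -3 from [-3, 1] -> [1]
  satisfied 4 clause(s); 3 remain; assigned so far: [3]
unit clause [1] forces x1=T; simplify:
  satisfied 2 clause(s); 1 remain; assigned so far: [1, 3]
unit clause [-2] forces x2=F; simplify:
  satisfied 1 clause(s); 0 remain; assigned so far: [1, 2, 3]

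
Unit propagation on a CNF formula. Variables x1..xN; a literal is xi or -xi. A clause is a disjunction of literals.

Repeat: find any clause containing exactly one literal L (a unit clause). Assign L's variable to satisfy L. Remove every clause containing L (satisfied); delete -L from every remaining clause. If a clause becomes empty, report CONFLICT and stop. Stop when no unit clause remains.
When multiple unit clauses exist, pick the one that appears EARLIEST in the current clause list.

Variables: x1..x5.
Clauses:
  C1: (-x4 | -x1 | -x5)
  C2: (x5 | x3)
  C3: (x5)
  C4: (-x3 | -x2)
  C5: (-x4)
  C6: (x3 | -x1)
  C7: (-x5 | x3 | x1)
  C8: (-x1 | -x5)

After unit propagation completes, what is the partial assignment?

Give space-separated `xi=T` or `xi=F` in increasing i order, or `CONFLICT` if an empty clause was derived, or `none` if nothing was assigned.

unit clause [5] forces x5=T; simplify:
  drop -5 from [-4, -1, -5] -> [-4, -1]
  drop -5 from [-5, 3, 1] -> [3, 1]
  drop -5 from [-1, -5] -> [-1]
  satisfied 2 clause(s); 6 remain; assigned so far: [5]
unit clause [-4] forces x4=F; simplify:
  satisfied 2 clause(s); 4 remain; assigned so far: [4, 5]
unit clause [-1] forces x1=F; simplify:
  drop 1 from [3, 1] -> [3]
  satisfied 2 clause(s); 2 remain; assigned so far: [1, 4, 5]
unit clause [3] forces x3=T; simplify:
  drop -3 from [-3, -2] -> [-2]
  satisfied 1 clause(s); 1 remain; assigned so far: [1, 3, 4, 5]
unit clause [-2] forces x2=F; simplify:
  satisfied 1 clause(s); 0 remain; assigned so far: [1, 2, 3, 4, 5]

Answer: x1=F x2=F x3=T x4=F x5=T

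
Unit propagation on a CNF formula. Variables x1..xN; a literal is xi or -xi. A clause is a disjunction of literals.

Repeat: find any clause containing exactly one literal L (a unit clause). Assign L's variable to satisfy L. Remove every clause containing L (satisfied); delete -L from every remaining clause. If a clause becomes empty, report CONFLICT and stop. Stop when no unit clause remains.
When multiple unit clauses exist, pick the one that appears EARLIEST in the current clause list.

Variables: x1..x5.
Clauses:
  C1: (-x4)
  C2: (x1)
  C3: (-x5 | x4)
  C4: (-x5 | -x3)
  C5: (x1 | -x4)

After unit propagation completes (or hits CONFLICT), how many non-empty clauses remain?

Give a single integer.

unit clause [-4] forces x4=F; simplify:
  drop 4 from [-5, 4] -> [-5]
  satisfied 2 clause(s); 3 remain; assigned so far: [4]
unit clause [1] forces x1=T; simplify:
  satisfied 1 clause(s); 2 remain; assigned so far: [1, 4]
unit clause [-5] forces x5=F; simplify:
  satisfied 2 clause(s); 0 remain; assigned so far: [1, 4, 5]

Answer: 0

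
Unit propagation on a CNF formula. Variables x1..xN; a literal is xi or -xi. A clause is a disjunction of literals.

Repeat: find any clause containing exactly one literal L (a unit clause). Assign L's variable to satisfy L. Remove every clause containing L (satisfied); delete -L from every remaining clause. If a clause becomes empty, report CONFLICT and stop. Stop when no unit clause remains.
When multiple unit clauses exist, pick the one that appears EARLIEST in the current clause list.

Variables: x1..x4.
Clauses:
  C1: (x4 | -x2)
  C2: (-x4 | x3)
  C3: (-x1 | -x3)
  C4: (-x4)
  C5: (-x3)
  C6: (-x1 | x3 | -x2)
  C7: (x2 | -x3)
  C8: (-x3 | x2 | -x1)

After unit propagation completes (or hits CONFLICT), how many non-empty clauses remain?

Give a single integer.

unit clause [-4] forces x4=F; simplify:
  drop 4 from [4, -2] -> [-2]
  satisfied 2 clause(s); 6 remain; assigned so far: [4]
unit clause [-2] forces x2=F; simplify:
  drop 2 from [2, -3] -> [-3]
  drop 2 from [-3, 2, -1] -> [-3, -1]
  satisfied 2 clause(s); 4 remain; assigned so far: [2, 4]
unit clause [-3] forces x3=F; simplify:
  satisfied 4 clause(s); 0 remain; assigned so far: [2, 3, 4]

Answer: 0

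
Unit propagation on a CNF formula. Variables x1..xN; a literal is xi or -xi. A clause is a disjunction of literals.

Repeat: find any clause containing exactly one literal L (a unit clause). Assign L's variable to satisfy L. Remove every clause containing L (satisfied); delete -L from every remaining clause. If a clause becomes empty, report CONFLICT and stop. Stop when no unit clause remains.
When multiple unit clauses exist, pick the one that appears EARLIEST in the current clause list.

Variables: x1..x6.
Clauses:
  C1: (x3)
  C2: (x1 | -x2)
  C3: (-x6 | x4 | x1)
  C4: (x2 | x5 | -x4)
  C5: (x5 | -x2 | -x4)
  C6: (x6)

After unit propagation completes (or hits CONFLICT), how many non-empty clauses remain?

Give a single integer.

Answer: 4

Derivation:
unit clause [3] forces x3=T; simplify:
  satisfied 1 clause(s); 5 remain; assigned so far: [3]
unit clause [6] forces x6=T; simplify:
  drop -6 from [-6, 4, 1] -> [4, 1]
  satisfied 1 clause(s); 4 remain; assigned so far: [3, 6]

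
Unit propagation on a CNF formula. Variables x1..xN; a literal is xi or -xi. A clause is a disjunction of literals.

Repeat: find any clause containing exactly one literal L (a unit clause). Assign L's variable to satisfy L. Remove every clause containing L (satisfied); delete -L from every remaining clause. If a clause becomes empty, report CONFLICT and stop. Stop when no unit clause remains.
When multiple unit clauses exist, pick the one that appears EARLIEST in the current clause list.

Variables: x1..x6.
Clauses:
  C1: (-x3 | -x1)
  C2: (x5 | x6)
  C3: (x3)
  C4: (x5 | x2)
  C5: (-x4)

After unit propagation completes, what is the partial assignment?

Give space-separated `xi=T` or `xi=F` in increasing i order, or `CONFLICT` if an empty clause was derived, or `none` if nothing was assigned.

Answer: x1=F x3=T x4=F

Derivation:
unit clause [3] forces x3=T; simplify:
  drop -3 from [-3, -1] -> [-1]
  satisfied 1 clause(s); 4 remain; assigned so far: [3]
unit clause [-1] forces x1=F; simplify:
  satisfied 1 clause(s); 3 remain; assigned so far: [1, 3]
unit clause [-4] forces x4=F; simplify:
  satisfied 1 clause(s); 2 remain; assigned so far: [1, 3, 4]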